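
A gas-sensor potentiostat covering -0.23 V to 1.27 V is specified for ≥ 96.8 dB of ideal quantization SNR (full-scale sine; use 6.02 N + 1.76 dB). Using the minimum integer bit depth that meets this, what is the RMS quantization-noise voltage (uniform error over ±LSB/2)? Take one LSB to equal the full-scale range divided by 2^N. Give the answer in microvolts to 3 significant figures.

6.61 µV

Range = 1.27 − (-0.23) = 1.5 V.
Solving 6.02 N ≥ 96.8 − 1.76: N ≥ 15.787. Round up → N = 16.
LSB = 1.5 V ÷ 2^16 = 1.5/65536 V = 22.888 µV.
V_rms = LSB/√12 = 6.61 µV.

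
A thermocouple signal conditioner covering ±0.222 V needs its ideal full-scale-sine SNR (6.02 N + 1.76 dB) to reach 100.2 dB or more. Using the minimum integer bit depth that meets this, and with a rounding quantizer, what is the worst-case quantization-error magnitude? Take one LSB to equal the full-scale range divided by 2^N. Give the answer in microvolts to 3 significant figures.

The full-scale span is 0.222 − (-0.222) = 0.444 V.
Required N = ⌈(100.2 − 1.76)/6.02⌉ = ⌈16.352⌉ = 17.
One LSB is 0.444 V / 131072 = 3.3875 µV.
|e|_max = LSB/2 = 1.69 µV.

1.69 µV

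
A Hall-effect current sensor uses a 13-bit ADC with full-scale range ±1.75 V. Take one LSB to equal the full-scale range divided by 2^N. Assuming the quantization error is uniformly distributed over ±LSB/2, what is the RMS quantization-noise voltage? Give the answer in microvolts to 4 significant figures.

123.3 µV

Span: 1.75 V − (-1.75 V) = 3.5 V.
LSB = 3.5 V ÷ 2^13 = 3.5/8192 V = 427.246 µV.
RMS of a uniform error over width LSB is LSB/√12 = 123.3 µV.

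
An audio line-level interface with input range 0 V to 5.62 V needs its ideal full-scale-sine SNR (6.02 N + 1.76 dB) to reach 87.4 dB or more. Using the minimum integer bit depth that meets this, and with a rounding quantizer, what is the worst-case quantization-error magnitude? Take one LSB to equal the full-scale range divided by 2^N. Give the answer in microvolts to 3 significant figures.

Range is 5.62 V.
6.02 N + 1.76 ≥ 87.4 gives N ≥ 14.226, so the minimum integer is 15.
Step size = 5.62/32768 V = 171.51 µV.
|e|_max = LSB/2 = 85.8 µV.

85.8 µV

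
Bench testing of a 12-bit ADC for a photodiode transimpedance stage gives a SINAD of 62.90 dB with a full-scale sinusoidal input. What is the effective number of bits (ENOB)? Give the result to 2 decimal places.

10.16 bits

ENOB = (SINAD − 1.76) / 6.02 = (62.90 − 1.76) / 6.02 = 61.14 / 6.02 = 10.1561.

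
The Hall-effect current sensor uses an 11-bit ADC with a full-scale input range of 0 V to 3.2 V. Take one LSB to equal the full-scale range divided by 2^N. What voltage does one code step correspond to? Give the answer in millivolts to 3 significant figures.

1.56 mV

Range is 3.2 V.
Number of codes = 2^11 = 2048.
One LSB is 3.2 V / 2048 = 1.56 mV.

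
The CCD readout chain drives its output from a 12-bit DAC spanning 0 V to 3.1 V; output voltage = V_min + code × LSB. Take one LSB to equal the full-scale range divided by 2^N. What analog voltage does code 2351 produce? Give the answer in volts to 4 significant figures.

1.779 V

Full-scale range = 3.1 V. LSB = 3.1 V / 2^12.
V_out = 0 + 2351 × (3.1/4096) V
      = 0 V + 1.77932 V = 1.77932 V.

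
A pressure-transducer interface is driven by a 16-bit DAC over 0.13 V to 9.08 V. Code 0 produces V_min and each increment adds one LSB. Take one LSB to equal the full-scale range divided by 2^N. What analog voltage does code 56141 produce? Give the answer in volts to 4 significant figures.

The full-scale span is 9.08 − (0.13) = 8.95 V. LSB = 8.95 V / 2^16.
V_out = V_min + code × LSB = 0.13 V + 56141 × 8.95 V / 65536
      = 0.13 V + 7.66696 V = 7.79696 V.

7.797 V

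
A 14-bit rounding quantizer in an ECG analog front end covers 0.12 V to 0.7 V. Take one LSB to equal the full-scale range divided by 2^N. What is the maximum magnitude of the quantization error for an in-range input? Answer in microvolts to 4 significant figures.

17.70 µV

The full-scale span is 0.7 − (0.12) = 0.58 V.
LSB = 0.58 V ÷ 2^14 = 0.58/16384 V = 35.4004 µV.
|e|_max = LSB/2 = 17.70 µV.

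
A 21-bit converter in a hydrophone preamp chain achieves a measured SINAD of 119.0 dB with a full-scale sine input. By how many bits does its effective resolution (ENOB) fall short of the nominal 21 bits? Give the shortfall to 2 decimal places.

1.52 bits

ENOB = (SINAD − 1.76)/6.02 = (119.0 − 1.76)/6.02 = 19.4751 bits.
Shortfall = 21 − 19.4751 = 1.5249 bits.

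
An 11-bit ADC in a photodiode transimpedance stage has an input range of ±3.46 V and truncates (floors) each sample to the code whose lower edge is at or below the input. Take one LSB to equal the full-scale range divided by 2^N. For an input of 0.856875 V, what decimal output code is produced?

Range = 3.46 − (-3.46) = 6.92 V. LSB = 6.92 V / 2^11 ≈ 3.379 mV.
V_in − V_min = 0.856875 − (-3.46) = 4.316875 V.
Divide by LSB: 4.316875 × 2048/6.92 = 1277.5954.
Truncating gives code 1277.

1277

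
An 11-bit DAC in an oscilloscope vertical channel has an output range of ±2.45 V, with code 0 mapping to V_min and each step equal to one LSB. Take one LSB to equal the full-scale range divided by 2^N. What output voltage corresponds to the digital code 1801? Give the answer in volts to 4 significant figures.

1.859 V

Range = 2.45 − (-2.45) = 4.9 V. LSB = 4.9 V / 2^11.
Output = V_min + (1801/2048) × range = -2.45 + 0.879395 × 4.9 V
      = -2.45 + 4.30903 = 1.85903 V.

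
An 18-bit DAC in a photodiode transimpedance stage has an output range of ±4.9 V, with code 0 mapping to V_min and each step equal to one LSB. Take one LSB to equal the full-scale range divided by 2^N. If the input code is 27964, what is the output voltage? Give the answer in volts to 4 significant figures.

-3.855 V

Span: 4.9 V − (-4.9 V) = 9.8 V. LSB = 9.8 V / 2^18.
V_out = V_min + code × LSB = -4.9 V + 27964 × 9.8 V / 262144
      = -4.9 V + 1.04541 V = -3.85459 V.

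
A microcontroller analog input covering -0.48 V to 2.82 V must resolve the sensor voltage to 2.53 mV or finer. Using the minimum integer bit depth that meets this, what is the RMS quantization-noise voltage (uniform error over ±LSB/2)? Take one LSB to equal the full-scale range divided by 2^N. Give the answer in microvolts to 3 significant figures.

465 µV

The full-scale span is 2.82 − (-0.48) = 3.3 V.
Required number of levels: 3.3/2.53 mV = 1304.3; smallest N with 2^N ≥ that is 11.
One LSB is 3.3 V / 2048 = 1.6113 mV.
RMS noise = LSB/√12 = 465 µV.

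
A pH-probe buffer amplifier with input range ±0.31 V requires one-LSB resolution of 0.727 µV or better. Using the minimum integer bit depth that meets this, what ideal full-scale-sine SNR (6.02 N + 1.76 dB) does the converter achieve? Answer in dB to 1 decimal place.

122.2 dB

The full-scale span is 0.31 − (-0.31) = 0.62 V.
Levels needed ≥ 0.62/0.727 µV = 852800. 2^20 = 1048576 suffices, so N_min = 20.
Ideal SNR at N = 20: 6.02·20 + 1.76 = 122.2 dB.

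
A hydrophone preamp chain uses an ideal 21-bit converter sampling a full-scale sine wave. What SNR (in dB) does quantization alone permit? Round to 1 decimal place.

128.2 dB

SNR = 6.02·21 + 1.76 = 128.18 dB.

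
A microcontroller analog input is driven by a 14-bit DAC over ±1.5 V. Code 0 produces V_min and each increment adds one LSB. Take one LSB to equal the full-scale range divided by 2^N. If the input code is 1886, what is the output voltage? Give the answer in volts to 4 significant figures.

-1.155 V

Full-scale range = 1.5 V − (-1.5 V) = 3 V. LSB = 3 V / 2^14.
Output = V_min + (1886/16384) × range = -1.5 + 0.115112 × 3 V
      = -1.5 + 0.345337 = -1.15466 V.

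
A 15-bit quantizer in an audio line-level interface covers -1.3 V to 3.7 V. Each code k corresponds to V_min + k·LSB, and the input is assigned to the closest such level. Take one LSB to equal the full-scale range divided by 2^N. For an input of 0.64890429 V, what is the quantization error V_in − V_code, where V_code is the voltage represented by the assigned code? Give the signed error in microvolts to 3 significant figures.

+51.8 µV

The full-scale span is 3.7 − (-1.3) = 5 V. LSB = 5 V / 2^15 ≈ 152.6 µV.
(0.64890429 − (-1.3)) / LSB = 1.94890429 × 32768/5 = 12772.3392. Nearest integer: k = 12772.
V_code = -1.3 + (12772/32768) × 5 = 0.64885253906 V.
Error = V_in − V_code = 0.64890429 − (0.64885253906) = +51.8 µV.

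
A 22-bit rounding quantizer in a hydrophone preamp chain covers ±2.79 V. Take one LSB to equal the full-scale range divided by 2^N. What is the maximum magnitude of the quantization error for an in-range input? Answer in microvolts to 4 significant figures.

Range = 2.79 − (-2.79) = 5.58 V.
LSB = 5.58 V ÷ 2^22 = 5.58/4194304 V = 1.33038 µV.
|e|_max = LSB/2 = 0.6652 µV.

0.6652 µV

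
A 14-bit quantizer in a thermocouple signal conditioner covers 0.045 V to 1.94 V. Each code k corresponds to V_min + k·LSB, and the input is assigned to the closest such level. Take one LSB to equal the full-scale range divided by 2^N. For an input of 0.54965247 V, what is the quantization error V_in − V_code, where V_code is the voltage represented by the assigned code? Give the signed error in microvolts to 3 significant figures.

Range = 1.94 − (0.045) = 1.895 V. LSB = 1.895 V / 2^14 ≈ 115.7 µV.
Position in LSBs: (0.54965247 − (0.045)) × 16384/1.895 = 4363.1800; rounding gives k = 4363.
V_code = 0.045 + (4363/16384) × 1.895 = 0.54963165283 V.
V_in − V_code = 0.54965247 − (0.54963165283) = +20.8 µV.

+20.8 µV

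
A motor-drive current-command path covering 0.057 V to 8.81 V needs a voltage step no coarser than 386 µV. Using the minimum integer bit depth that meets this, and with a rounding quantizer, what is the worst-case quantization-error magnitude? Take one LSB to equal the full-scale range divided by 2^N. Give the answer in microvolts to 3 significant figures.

Span: 8.81 V − (0.057 V) = 8.753 V.
Required number of levels: 8.753/386 µV = 22676; smallest N with 2^N ≥ that is 15.
One LSB is 8.753 V / 32768 = 267.12 µV.
Max error for round-to-nearest is LSB/2 = 134 µV.

134 µV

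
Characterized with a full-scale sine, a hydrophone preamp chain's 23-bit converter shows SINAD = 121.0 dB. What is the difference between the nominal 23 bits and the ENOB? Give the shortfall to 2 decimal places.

ENOB = (SINAD − 1.76)/6.02 = (121.0 − 1.76)/6.02 = 19.8073 bits.
Lost resolution: 23 − 19.8073 = 3.1927 bits.

3.19 bits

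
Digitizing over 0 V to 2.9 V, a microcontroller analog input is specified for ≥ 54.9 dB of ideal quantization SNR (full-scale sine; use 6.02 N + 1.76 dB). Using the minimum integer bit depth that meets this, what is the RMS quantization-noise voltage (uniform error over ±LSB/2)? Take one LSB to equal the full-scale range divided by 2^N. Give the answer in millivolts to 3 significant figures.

1.64 mV

Range is 2.9 V.
Required N = ⌈(54.9 − 1.76)/6.02⌉ = ⌈8.827⌉ = 9.
LSB = 2.9 V / 2^9 = 5.6641 mV.
σ_q = LSB/√12 = 5.6641 mV/3.4641 = 1.64 mV.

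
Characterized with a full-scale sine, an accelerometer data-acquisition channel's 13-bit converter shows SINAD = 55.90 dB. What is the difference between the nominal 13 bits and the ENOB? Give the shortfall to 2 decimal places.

4.01 bits

N_eff = (55.90 − 1.76)/6.02 = 8.9934 bits.
Lost resolution: 13 − 8.9934 = 4.0066 bits.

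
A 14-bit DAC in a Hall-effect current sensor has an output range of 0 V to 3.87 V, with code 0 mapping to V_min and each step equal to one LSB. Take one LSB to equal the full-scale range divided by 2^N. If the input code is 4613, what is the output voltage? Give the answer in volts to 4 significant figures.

1.090 V

Span = 3.87 V. LSB = 3.87 V / 2^14.
V_out = 0 + 4613 × (3.87/16384) V
      = 0 + 1.08962 = 1.08962 V.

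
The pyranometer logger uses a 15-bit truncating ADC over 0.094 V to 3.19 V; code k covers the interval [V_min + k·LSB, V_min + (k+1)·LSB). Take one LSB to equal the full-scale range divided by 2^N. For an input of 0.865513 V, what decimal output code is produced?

8165

The full-scale span is 3.19 − (0.094) = 3.096 V. LSB = 3.096 V / 2^15 ≈ 94.48 µV.
(V_in − V_min) × 2^15/range = (0.865513 − (0.094)) × 32768/3.096 = 8165.678.
Floor → code = 8165.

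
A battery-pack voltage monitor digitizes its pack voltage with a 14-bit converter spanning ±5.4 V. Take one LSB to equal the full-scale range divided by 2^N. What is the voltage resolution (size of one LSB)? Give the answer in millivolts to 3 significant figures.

Full-scale range = 5.4 V − (-5.4 V) = 10.8 V.
2^14 = 16384 levels.
LSB = 10.8 V ÷ 2^14 = 10.8/16384 V = 0.659 mV.

0.659 mV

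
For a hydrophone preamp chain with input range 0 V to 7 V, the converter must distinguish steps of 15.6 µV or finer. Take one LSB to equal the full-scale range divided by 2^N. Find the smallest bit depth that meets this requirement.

V_FS = 7 V.
Levels needed ≥ 7/15.6 µV = 448700. 2^19 = 524288 suffices, so N_min = 19.

19 bits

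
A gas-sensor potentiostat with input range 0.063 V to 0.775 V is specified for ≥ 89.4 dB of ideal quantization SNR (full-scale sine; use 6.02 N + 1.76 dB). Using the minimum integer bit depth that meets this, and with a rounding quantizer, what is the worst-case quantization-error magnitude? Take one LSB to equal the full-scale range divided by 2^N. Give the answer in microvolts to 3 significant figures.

The full-scale span is 0.775 − (0.063) = 0.712 V.
Required N = ⌈(89.4 − 1.76)/6.02⌉ = ⌈14.558⌉ = 15.
Step size = 0.712/32768 V = 21.729 µV.
|e|_max = LSB/2 = 10.9 µV.

10.9 µV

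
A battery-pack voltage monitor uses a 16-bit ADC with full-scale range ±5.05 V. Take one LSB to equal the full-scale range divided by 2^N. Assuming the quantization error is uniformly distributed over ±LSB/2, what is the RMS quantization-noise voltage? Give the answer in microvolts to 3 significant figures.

44.5 µV

Full-scale range = 5.05 V − (-5.05 V) = 10.1 V.
LSB = 10.1 V / 2^16 = 154.11 µV.
V_rms = LSB/√12 = 154.11 µV / √12 = 44.5 µV.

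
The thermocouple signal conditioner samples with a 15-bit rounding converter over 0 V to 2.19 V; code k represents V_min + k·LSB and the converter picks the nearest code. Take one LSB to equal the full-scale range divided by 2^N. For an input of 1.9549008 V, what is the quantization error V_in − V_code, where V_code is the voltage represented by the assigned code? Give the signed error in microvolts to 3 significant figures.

+21.0 µV

Span = 2.19 V. LSB = 2.19 V / 2^15 ≈ 66.83 µV.
Position in LSBs: (1.9549008 − (0)) × 32768/2.19 = 29250.3148; rounding gives k = 29250.
V_code = 0 + (29250/32768) × 2.19 = 1.9548797607 V.
V_in − V_code = 1.9549008 − (1.9548797607) = +21.0 µV.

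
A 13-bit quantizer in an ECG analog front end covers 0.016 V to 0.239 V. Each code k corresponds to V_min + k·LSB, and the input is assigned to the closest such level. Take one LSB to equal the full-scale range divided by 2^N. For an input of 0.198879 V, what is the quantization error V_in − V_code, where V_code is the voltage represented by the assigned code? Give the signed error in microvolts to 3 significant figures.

The full-scale span is 0.239 − (0.016) = 0.223 V. LSB = 0.223 V / 2^13 ≈ 27.22 µV.
Position in LSBs: (0.198879 − (0.016)) × 8192/0.223 = 6718.1380; rounding gives k = 6718.
V_code = V_min + k × range/2^13 = 0.016 + 6718 × 0.223/8192 = 0.1988752441 V.
V_in − V_code = 0.198879 − (0.1988752441) = +3.76 µV.

+3.76 µV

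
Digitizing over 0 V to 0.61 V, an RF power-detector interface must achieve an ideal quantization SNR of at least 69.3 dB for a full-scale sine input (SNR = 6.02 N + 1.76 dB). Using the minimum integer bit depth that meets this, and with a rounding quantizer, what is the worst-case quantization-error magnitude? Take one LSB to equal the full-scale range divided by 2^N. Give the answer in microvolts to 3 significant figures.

74.5 µV

Range is 0.61 V.
6.02 N + 1.76 ≥ 69.3 gives N ≥ 11.219, so the minimum integer is 12.
LSB = 0.61 V / 2^12 = 148.93 µV.
Max error for round-to-nearest is LSB/2 = 74.5 µV.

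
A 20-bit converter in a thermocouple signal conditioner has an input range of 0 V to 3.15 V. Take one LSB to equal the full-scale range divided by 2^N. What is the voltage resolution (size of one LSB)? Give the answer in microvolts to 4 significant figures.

Full-scale range = 3.15 V.
Number of codes = 2^20 = 1048576.
LSB = 3.15 V ÷ 2^20 = 3.15/1048576 V = 3.004 µV.

3.004 µV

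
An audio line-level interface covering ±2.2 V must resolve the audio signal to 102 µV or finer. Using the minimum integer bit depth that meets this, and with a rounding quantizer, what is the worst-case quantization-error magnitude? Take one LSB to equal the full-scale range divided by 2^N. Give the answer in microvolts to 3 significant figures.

Range = 2.2 − (-2.2) = 4.4 V.
4.4 V / 102 µV = 43140. Since 2^15 = 32768 and 2^16 = 65536, N = 16.
LSB = 4.4 V ÷ 2^16 = 4.4/65536 V = 67.139 µV.
Half an LSB is 33.6 µV.

33.6 µV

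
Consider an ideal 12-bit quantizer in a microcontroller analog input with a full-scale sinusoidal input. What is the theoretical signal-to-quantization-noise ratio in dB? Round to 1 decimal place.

For an ideal N-bit converter with full-scale sine input, SNR = 6.02 N + 1.76 dB. SNR = 6.02 × 12 + 1.76 = 72.24 + 1.76 = 74.00 dB.

74.0 dB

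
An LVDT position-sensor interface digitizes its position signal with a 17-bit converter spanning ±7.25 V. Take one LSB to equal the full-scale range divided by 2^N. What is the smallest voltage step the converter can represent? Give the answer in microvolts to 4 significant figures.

110.6 µV

The full-scale span is 7.25 − (-7.25) = 14.5 V.
Number of codes = 2^17 = 131072.
LSB = 14.5 V / 2^17 = 110.6 µV.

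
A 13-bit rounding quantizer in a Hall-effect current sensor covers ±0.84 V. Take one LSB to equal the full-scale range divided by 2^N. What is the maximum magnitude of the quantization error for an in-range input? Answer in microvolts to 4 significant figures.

102.5 µV

Range = 0.84 − (-0.84) = 1.68 V.
LSB = 1.68 V / 2^13 = 205.078 µV.
Worst-case error for round-to-nearest is half an LSB: 102.5 µV.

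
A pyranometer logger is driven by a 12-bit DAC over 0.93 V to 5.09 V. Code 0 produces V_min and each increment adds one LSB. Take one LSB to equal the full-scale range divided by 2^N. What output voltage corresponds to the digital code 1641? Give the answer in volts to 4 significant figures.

2.597 V

The full-scale span is 5.09 − (0.93) = 4.16 V. LSB = 4.16 V / 2^12.
V_out = 0.93 + 1641 × (4.16/4096) V
      = 0.93 + 1.66664 = 2.59664 V.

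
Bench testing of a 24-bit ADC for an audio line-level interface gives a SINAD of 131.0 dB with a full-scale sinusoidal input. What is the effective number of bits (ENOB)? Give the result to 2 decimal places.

21.47 bits

ENOB = (131.0 − 1.76)/6.02 = 21.4684 bits.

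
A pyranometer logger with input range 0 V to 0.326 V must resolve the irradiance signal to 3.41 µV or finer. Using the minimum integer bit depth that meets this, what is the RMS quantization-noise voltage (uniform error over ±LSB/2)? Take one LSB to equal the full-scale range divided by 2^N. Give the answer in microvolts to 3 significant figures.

0.718 µV

Range is 0.326 V.
0.326 V / 3.41 µV = 95600. Since 2^16 = 65536 and 2^17 = 131072, N = 17.
One LSB is 0.326 V / 131072 = 2.4872 µV.
σ_q = LSB/√12 = 2.4872 µV/3.4641 = 0.718 µV.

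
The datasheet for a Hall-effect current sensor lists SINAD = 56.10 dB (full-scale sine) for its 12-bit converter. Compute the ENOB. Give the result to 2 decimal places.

(56.10 − 1.76) / 6.02 = 54.34/6.02 = 9.0266 effective bits.

9.03 bits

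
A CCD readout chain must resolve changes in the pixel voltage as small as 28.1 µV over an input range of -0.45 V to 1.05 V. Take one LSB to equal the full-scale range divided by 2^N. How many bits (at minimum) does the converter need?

Range = 1.05 − (-0.45) = 1.5 V.
1.5 V / 28.1 µV = 53380. Since 2^15 = 32768 and 2^16 = 65536, N = 16.

16 bits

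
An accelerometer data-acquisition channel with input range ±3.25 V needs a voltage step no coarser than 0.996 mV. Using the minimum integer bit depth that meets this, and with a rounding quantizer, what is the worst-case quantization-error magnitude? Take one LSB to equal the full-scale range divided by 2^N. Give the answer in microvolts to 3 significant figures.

Span: 3.25 V − (-3.25 V) = 6.5 V.
Levels needed ≥ 6.5/0.996 mV = 6526. 2^13 = 8192 suffices, so N_min = 13.
Step size = 6.5/8192 V = 0.79346 mV.
|e|_max = LSB/2 = 397 µV.

397 µV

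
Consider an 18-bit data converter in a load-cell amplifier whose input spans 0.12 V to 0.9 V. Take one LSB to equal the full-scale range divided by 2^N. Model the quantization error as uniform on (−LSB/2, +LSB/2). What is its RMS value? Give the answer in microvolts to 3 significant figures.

Full-scale range = 0.9 V − (0.12 V) = 0.78 V.
Step size = 0.78/262144 V = 2.9755 µV.
RMS of a uniform error over width LSB is LSB/√12 = 0.859 µV.

0.859 µV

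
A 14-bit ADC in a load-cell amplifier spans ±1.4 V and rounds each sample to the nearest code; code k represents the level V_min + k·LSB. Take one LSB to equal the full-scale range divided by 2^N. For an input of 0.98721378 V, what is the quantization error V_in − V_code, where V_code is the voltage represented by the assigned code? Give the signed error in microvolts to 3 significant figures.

Range = 1.4 − (-1.4) = 2.8 V. LSB = 2.8 V / 2^14 ≈ 170.9 µV.
(V_in − V_min)/LSB = (0.98721378 − (-1.4)) × 16384/2.8 = 13968.6109 → nearest code k = 13969.
Reconstructed level: -1.4 + 13969 × 2.8/16384 V = 0.98728027344 V.
Error = V_in − V_code = 0.98721378 − (0.98728027344) = −66.5 µV.

−66.5 µV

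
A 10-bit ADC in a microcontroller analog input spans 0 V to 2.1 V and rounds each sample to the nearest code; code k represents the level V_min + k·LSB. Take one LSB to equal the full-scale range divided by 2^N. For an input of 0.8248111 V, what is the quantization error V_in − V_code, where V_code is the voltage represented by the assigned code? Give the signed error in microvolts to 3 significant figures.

Full-scale range = 2.1 V. LSB = 2.1 V / 2^10 ≈ 2.051 mV.
Position in LSBs: (0.8248111 − (0)) × 1024/2.1 = 402.1936; rounding gives k = 402.
V_code = 0 + (402/1024) × 2.1 = 0.8244140625 V.
V_in − V_code = 0.8248111 − (0.8244140625) = +397 µV.

+397 µV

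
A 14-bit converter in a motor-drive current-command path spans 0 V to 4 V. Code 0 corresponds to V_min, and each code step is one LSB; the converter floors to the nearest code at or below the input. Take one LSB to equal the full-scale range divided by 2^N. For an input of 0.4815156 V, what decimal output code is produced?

1972

Range is 4 V. LSB = 4 V / 2^14 ≈ 244.1 µV.
V_in − V_min = 0.4815156 − (0) = 0.4815156 V.
Divide by LSB: 0.4815156 × 16384/4 = 1972.2879.
Truncating gives code 1972.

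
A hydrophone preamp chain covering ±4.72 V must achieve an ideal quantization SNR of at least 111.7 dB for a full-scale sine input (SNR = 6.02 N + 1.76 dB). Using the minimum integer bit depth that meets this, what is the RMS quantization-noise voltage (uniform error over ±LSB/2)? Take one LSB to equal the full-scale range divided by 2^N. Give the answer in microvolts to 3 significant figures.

Full-scale range = 4.72 V − (-4.72 V) = 9.44 V.
6.02 N + 1.76 ≥ 111.7 gives N ≥ 18.262, so the minimum integer is 19.
One LSB is 9.44 V / 524288 = 18.005 µV.
σ_q = LSB/√12 = 18.005 µV/3.4641 = 5.20 µV.

5.20 µV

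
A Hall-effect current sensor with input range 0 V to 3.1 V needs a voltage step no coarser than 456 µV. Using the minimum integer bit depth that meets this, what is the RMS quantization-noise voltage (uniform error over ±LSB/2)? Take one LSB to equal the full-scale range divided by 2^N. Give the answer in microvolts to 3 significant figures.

V_FS = 3.1 V.
Need 2^N ≥ 3.1 V / 456 µV = 6798 → N_min = 13.
One LSB is 3.1 V / 8192 = 378.42 µV.
σ_q = LSB/√12 = 378.42 µV/3.4641 = 109 µV.

109 µV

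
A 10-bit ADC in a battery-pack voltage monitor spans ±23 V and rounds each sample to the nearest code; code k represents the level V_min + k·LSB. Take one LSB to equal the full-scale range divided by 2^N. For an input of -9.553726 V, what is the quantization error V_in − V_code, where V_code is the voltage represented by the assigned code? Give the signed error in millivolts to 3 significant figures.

Span: 23 V − (-23 V) = 46 V. LSB = 46 V / 2^10 ≈ 44.92 mV.
Position in LSBs: (-9.553726 − (-23)) × 1024/46 = 299.3258; rounding gives k = 299.
V_code = -23 + (299/1024) × 46 = -9.568359375 V.
e = -9.553726 − (-9.568359375) = +14.6 mV.

+14.6 mV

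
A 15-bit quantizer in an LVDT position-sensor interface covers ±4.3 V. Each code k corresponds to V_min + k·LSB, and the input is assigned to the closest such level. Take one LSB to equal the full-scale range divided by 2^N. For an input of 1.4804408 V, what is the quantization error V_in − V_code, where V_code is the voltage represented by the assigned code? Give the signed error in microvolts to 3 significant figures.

Range = 4.3 − (-4.3) = 8.6 V. LSB = 8.6 V / 2^15 ≈ 262.5 µV.
(1.4804408 − (-4.3)) / LSB = 5.7804408 × 32768/8.6 = 22024.8237. Nearest integer: k = 22025.
V_code = V_min + k × range/2^15 = -4.3 + 22025 × 8.6/32768 = 1.4804870605 V.
Error = V_in − V_code = 1.4804408 − (1.4804870605) = −46.3 µV.

−46.3 µV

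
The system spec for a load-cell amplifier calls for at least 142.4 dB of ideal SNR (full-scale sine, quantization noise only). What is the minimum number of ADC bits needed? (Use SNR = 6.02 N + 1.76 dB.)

Solving 6.02 N ≥ 142.4 − 1.76: N ≥ 23.362. Round up → N = 24.

24 bits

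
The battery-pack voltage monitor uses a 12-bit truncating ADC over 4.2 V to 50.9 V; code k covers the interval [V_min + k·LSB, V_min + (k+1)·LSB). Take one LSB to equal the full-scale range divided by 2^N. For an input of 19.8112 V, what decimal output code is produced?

1369

Range = 50.9 − (4.2) = 46.7 V. LSB = 46.7 V / 2^12 ≈ 11.40 mV.
V_in − V_min = 19.8112 − (4.2) = 15.6112 V.
Divide by LSB: 15.6112 × 4096/46.7 = 1369.2393.
Truncating gives code 1369.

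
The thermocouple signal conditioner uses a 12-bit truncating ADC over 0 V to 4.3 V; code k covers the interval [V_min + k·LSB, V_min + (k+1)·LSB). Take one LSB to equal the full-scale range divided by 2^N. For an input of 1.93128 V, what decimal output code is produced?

V_FS = 4.3 V. LSB = 4.3 V / 2^12 ≈ 1.050 mV.
code = ⌊(V_in − V_min)/LSB⌋ = ⌊(V_in − V_min) × 2^12 / range⌋
     = ⌊(1.93128 − (0)) × 4096 / 4.3⌋ = ⌊1.93128 × 4096/4.3⌋
     = ⌊1839.656⌋ = 1839.

1839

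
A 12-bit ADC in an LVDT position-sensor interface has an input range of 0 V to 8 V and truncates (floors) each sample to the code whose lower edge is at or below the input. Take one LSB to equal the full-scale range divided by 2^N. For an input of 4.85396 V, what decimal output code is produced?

V_FS = 8 V. LSB = 8 V / 2^12 ≈ 1.953 mV.
(V_in − V_min) × 2^12/range = (4.85396 − (0)) × 4096/8 = 2485.228.
Floor → code = 2485.

2485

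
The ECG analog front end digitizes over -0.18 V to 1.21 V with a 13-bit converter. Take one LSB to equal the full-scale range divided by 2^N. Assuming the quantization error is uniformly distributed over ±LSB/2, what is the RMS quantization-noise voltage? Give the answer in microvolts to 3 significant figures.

49.0 µV

The full-scale span is 1.21 − (-0.18) = 1.39 V.
One LSB is 1.39 V / 8192 = 169.68 µV.
For a uniform distribution on [−LSB/2, +LSB/2], V_rms = LSB/√12 = 169.68 µV/3.4641 = 49.0 µV.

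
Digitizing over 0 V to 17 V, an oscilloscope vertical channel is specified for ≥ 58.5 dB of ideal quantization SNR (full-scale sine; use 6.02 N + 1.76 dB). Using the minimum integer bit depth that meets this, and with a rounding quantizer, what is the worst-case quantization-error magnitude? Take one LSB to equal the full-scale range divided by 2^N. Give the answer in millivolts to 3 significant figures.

8.30 mV

Span = 17 V.
6.02 N + 1.76 ≥ 58.5 gives N ≥ 9.425, so the minimum integer is 10.
LSB = 17 V / 2^10 = 16.602 mV.
Half an LSB is 8.30 mV.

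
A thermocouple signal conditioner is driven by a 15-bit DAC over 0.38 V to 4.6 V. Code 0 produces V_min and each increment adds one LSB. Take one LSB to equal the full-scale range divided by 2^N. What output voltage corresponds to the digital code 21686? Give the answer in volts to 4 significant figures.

Full-scale range = 4.6 V − (0.38 V) = 4.22 V. LSB = 4.22 V / 2^15.
V_out = V_min + code × LSB = 0.38 V + 21686 × 4.22 V / 32768
      = 0.38 V + 2.79281 V = 3.17281 V.

3.173 V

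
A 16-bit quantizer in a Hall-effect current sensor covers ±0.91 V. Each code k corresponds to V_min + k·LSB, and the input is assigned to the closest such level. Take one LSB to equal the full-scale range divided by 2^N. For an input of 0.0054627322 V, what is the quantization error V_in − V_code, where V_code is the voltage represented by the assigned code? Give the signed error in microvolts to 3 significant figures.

−8.15 µV

Full-scale range = 0.91 V − (-0.91 V) = 1.82 V. LSB = 1.82 V / 2^16 ≈ 27.77 µV.
Position in LSBs: (0.0054627322 − (-0.91)) × 65536/1.82 = 32964.7064; rounding gives k = 32965.
Reconstructed level: -0.91 + 32965 × 1.82/65536 V = 0.0054708862305 V.
Error = V_in − V_code = 0.0054627322 − (0.0054708862305) = −8.15 µV.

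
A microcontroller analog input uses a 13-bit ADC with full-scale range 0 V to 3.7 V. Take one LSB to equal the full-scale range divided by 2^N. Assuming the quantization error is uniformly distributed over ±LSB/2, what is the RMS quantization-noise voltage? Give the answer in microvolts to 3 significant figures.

V_FS = 3.7 V.
LSB = 3.7 V / 2^13 = 451.66 µV.
RMS of a uniform error over width LSB is LSB/√12 = 130 µV.

130 µV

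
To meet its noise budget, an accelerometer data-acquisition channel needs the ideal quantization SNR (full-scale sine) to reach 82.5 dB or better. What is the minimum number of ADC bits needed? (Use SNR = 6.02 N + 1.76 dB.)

Solving 6.02 N ≥ 82.5 − 1.76: N ≥ 13.412. Round up → N = 14.

14 bits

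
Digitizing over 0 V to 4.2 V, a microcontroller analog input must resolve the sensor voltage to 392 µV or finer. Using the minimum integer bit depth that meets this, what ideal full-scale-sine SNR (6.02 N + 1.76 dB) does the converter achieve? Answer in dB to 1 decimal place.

Range is 4.2 V.
Required number of levels: 4.2/392 µV = 10714; smallest N with 2^N ≥ that is 14.
6.02(14) + 1.76 = 86.04 dB.

86.0 dB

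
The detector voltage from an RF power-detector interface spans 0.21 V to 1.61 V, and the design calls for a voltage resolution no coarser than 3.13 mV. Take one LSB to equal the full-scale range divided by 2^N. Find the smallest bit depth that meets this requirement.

Full-scale range = 1.61 V − (0.21 V) = 1.4 V.
Required number of levels: 1.4/3.13 mV = 447.28; smallest N with 2^N ≥ that is 9.

9 bits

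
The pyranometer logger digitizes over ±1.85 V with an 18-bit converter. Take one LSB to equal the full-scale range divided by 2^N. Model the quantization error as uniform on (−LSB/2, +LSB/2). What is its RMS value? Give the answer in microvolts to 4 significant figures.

Span: 1.85 V − (-1.85 V) = 3.7 V.
LSB = 3.7 V ÷ 2^18 = 3.7/262144 V = 14.1144 µV.
For a uniform distribution on [−LSB/2, +LSB/2], V_rms = LSB/√12 = 14.1144 µV/3.4641 = 4.074 µV.

4.074 µV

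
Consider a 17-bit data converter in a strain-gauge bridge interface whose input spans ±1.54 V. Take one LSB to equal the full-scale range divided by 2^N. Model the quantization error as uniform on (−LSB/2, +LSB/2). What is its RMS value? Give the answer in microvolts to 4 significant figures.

6.783 µV

Full-scale range = 1.54 V − (-1.54 V) = 3.08 V.
Step size = 3.08/131072 V = 23.4985 µV.
RMS of a uniform error over width LSB is LSB/√12 = 6.783 µV.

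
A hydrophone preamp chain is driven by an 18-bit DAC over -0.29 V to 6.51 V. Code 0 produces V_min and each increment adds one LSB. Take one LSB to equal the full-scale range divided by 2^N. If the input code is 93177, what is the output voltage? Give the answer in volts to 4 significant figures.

Range = 6.51 − (-0.29) = 6.8 V. LSB = 6.8 V / 2^18.
V_out = V_min + code × LSB = -0.29 V + 93177 × 6.8 V / 262144
      = -0.29 + 2.41701 = 2.12701 V.

2.127 V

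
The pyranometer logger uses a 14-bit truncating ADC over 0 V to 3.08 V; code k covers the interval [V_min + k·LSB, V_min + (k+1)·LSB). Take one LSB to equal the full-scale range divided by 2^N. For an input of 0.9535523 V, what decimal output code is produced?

5072

V_FS = 3.08 V. LSB = 3.08 V / 2^14 ≈ 188.0 µV.
V_in − V_min = 0.9535523 − (0) = 0.9535523 V.
Divide by LSB: 0.9535523 × 16384/3.08 = 5072.4029.
Truncating gives code 5072.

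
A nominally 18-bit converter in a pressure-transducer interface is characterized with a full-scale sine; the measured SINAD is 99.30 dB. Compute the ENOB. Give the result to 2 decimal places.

ENOB = (SINAD − 1.76) / 6.02 = (99.30 − 1.76) / 6.02 = 97.54 / 6.02 = 16.2027.

16.20 bits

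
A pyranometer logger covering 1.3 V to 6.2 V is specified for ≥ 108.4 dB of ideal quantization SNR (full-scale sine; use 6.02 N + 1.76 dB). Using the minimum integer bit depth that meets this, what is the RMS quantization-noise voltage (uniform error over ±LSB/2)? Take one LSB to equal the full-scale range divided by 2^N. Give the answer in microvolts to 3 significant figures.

5.40 µV

The full-scale span is 6.2 − (1.3) = 4.9 V.
Solving 6.02 N ≥ 108.4 − 1.76: N ≥ 17.714. Round up → N = 18.
LSB = 4.9 V ÷ 2^18 = 4.9/262144 V = 18.692 µV.
RMS noise = LSB/√12 = 5.40 µV.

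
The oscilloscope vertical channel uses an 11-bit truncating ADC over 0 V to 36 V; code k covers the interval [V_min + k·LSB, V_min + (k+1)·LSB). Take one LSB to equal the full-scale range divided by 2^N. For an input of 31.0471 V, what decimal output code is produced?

1766

V_FS = 36 V. LSB = 36 V / 2^11 ≈ 17.58 mV.
(V_in − V_min) × 2^11/range = (31.0471 − (0)) × 2048/36 = 1766.235.
Floor → code = 1766.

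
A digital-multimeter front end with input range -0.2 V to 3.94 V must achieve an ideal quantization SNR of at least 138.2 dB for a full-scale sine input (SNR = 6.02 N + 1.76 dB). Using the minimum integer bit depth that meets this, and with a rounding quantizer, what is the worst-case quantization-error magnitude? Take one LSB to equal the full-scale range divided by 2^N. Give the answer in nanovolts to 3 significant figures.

Span: 3.94 V − (-0.2 V) = 4.14 V.
Required N = ⌈(138.2 − 1.76)/6.02⌉ = ⌈22.664⌉ = 23.
LSB = 4.14 V ÷ 2^23 = 4.14/8388608 V = 493.53 nV.
|e|_max = LSB/2 = 247 nV.

247 nV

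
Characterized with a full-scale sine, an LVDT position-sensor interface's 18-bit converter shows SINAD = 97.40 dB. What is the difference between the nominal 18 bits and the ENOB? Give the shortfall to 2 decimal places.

ENOB = (SINAD − 1.76)/6.02 = (97.40 − 1.76)/6.02 = 15.8870 bits.
Lost resolution: 18 − 15.8870 = 2.1130 bits.

2.11 bits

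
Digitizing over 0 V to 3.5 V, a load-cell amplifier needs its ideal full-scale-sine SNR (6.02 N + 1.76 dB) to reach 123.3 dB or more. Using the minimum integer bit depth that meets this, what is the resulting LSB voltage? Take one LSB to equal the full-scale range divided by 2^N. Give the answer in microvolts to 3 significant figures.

1.67 µV

Span = 3.5 V.
6.02 N + 1.76 ≥ 123.3 gives N ≥ 20.189, so the minimum integer is 21.
One LSB is 3.5 V / 2097152 = 1.67 µV.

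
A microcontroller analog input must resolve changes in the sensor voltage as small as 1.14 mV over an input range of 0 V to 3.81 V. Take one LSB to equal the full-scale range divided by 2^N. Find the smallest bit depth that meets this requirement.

12 bits

V_FS = 3.81 V.
Levels needed ≥ 3.81/1.14 mV = 3342. 2^12 = 4096 suffices, so N_min = 12.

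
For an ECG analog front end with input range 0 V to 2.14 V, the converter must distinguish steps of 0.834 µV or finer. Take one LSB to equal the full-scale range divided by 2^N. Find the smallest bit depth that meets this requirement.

22 bits

Range is 2.14 V.
2.14 V / 0.834 µV = 2.566e6. Since 2^21 = 2097152 and 2^22 = 4194304, N = 22.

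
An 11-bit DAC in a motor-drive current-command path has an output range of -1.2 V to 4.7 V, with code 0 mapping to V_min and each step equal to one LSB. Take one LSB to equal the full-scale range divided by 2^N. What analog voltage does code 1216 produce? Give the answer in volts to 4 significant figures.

Range = 4.7 − (-1.2) = 5.9 V. LSB = 5.9 V / 2^11.
V_out = V_min + code × LSB = -1.2 V + 1216 × 5.9 V / 2048
      = -1.2 + 3.50313 = 2.30313 V.

2.303 V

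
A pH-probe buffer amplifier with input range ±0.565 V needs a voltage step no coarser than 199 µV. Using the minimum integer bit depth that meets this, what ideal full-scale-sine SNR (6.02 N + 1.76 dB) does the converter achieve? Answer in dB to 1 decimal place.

80.0 dB

The full-scale span is 0.565 − (-0.565) = 1.13 V.
Levels needed ≥ 1.13/199 µV = 5678. 2^13 = 8192 suffices, so N_min = 13.
SNR = 6.02 × 13 + 1.76 = 80.02 dB.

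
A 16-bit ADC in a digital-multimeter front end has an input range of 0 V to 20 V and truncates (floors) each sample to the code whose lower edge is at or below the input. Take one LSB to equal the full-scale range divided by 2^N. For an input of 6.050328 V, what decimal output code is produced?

Full-scale range = 20 V. LSB = 20 V / 2^16 ≈ 305.2 µV.
code = ⌊(V_in − V_min)/LSB⌋ = ⌊(V_in − V_min) × 2^16 / range⌋
     = ⌊(6.050328 − (0)) × 65536 / 20⌋ = ⌊6.050328 × 65536/20⌋
     = ⌊19825.715⌋ = 19825.

19825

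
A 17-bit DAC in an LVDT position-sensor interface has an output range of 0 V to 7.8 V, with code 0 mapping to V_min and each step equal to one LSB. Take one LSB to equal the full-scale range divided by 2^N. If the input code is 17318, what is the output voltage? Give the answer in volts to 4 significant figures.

Full-scale range = 7.8 V. LSB = 7.8 V / 2^17.
Output = V_min + (17318/131072) × range = 0 + 0.132126 × 7.8 V
      = 0 V + 1.03058 V = 1.03058 V.

1.031 V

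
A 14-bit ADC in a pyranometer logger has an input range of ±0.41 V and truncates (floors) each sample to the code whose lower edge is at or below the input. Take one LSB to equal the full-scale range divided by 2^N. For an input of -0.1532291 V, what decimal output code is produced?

5130

Span: 0.41 V − (-0.41 V) = 0.82 V. LSB = 0.82 V / 2^14 ≈ 50.05 µV.
V_in − V_min = -0.1532291 − (-0.41) = 0.2567709 V.
Divide by LSB: 0.2567709 × 16384/0.82 = 5130.4078.
Truncating gives code 5130.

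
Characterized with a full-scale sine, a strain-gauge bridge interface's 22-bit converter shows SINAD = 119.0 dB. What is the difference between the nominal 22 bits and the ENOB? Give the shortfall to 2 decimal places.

Effective bits = (119.0 − 1.76)/6.02 = 19.4751.
22 − 19.4751 = 2.52 bits below nominal.

2.52 bits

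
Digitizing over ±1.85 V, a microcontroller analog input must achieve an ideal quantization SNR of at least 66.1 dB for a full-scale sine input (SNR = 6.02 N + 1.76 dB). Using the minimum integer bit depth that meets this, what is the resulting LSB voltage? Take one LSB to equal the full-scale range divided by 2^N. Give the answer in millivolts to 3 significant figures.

1.81 mV

The full-scale span is 1.85 − (-1.85) = 3.7 V.
Required N = ⌈(66.1 − 1.76)/6.02⌉ = ⌈10.688⌉ = 11.
LSB = 3.7 V ÷ 2^11 = 3.7/2048 V = 1.81 mV.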